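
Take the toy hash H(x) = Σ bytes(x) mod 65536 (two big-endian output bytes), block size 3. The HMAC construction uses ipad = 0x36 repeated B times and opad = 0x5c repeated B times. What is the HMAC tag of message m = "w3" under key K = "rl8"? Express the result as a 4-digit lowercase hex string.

0119

Key "rl8" = 72 6c 38 is exactly B = 3 bytes: K' = 72 6c 38.
K' ⊕ ipad = 44 5a 0e.  K' ⊕ opad = 2e 30 64.
Inner input = (K'⊕ipad) ∥ m = 44 5a 0e ∥ 77 33.
Inner hash: sum = 68+90+14+119+51 = 342 → 01 56.
Outer input = (K'⊕opad) ∥ inner = 2e 30 64 ∥ 01 56.
Outer hash (tag): sum = 46+48+100+1+86 = 281 → 01 19.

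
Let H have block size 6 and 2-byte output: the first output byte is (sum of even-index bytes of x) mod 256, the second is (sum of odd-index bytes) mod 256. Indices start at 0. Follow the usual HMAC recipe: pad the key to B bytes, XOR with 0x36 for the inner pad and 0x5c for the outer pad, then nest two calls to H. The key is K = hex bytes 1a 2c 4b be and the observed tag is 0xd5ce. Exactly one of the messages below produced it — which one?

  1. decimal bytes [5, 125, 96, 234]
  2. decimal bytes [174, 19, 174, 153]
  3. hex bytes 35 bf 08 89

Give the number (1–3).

Key hex bytes 1a 2c 4b be is 4 bytes ≤ B = 6; zero-pad to 6 bytes: K' = 1a 2c 4b be 00 00.
K' ⊕ ipad = 2c 1a 7d 88 36 36; K' ⊕ opad = 46 70 17 e2 5c 5c.
m1: inner = H(2c 1a 7d 88 36 36 05 7d 60 ea) = 44 3f; tag = H(46 70 17 e2 5c 5c 44 3f) = fded
m2: inner = H(2c 1a 7d 88 36 36 ae 13 ae 99) = 3b 84; tag = H(46 70 17 e2 5c 5c 3b 84) = f432
m3: inner = H(2c 1a 7d 88 36 36 35 bf 08 89) = 1c 20; tag = H(46 70 17 e2 5c 5c 1c 20) = d5ce ← matches

3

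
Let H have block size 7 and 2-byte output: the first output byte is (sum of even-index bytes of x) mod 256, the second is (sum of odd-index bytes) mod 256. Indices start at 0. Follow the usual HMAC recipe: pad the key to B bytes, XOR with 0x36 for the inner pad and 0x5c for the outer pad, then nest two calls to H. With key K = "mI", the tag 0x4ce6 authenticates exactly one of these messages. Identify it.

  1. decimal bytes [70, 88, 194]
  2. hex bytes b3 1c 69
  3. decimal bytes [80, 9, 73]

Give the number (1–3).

2

Key "mI" = 6d 49 is 2 bytes ≤ B = 7; zero-pad to 7 bytes: K' = 6d 49 00 00 00 00 00.
K' ⊕ ipad = 5b 7f 36 36 36 36 36; K' ⊕ opad = 31 15 5c 5c 5c 5c 5c.
m1: inner = H(5b 7f 36 36 36 36 36 46 58 c2) = 55 f3; tag = H(31 15 5c 5c 5c 5c 5c 55 f3) = 3822
m2: inner = H(5b 7f 36 36 36 36 36 b3 1c 69) = 19 07; tag = H(31 15 5c 5c 5c 5c 5c 19 07) = 4ce6 ← matches
m3: inner = H(5b 7f 36 36 36 36 36 50 09 49) = 06 84; tag = H(31 15 5c 5c 5c 5c 5c 06 84) = c9d3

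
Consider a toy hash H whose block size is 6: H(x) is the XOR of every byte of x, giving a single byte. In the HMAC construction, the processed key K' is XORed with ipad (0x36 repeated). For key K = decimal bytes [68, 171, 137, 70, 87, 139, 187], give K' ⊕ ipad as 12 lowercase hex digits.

713636363636

Key decimal bytes [68, 171, 137, 70, 87, 139, 187] = 44 ab 89 46 57 8b bb is 7 bytes > B = 6, so hash it first: H(key) = 47, then zero-pad to 6 bytes: K' = 47 00 00 00 00 00.
XOR each byte with 0x36: 47⊕36=71, 00⊕36=36, 00⊕36=36, 00⊕36=36, 00⊕36=36, 00⊕36=36.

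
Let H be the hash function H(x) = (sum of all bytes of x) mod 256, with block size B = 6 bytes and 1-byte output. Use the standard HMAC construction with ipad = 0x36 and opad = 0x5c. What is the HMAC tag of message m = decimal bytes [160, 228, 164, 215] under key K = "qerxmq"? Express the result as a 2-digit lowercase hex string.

e3

Key "qerxmq" = 71 65 72 78 6d 71 is exactly B = 6 bytes: K' = 71 65 72 78 6d 71.
K' ⊕ ipad = 47 53 44 4e 5b 47.  K' ⊕ opad = 2d 39 2e 24 31 2d.
Inner input = (K'⊕ipad) ∥ m = 47 53 44 4e 5b 47 ∥ a0 e4 a4 d7.
Inner hash: sum = 71+83+68+78+91+71+160+228+164+215 = 1229; mod 256 = 205 → cd.
Outer input = (K'⊕opad) ∥ inner = 2d 39 2e 24 31 2d ∥ cd.
Outer hash (tag): sum = 45+57+46+36+49+45+205 = 483; mod 256 = 227 → e3.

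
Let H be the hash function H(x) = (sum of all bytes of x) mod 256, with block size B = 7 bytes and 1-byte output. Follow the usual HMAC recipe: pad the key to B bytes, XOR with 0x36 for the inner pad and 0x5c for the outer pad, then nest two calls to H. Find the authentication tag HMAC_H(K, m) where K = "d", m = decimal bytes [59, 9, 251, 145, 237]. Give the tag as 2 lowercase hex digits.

b3

Key "d" = 64 is 1 byte ≤ B = 7; zero-pad to 7 bytes: K' = 64 00 00 00 00 00 00.
K' ⊕ ipad = 52 36 36 36 36 36 36.  K' ⊕ opad = 38 5c 5c 5c 5c 5c 5c.
Inner input = (K'⊕ipad) ∥ m = 52 36 36 36 36 36 36 ∥ 3b 09 fb 91 ed.
Inner hash: sum = 82+54+54+54+54+54+54+59+9+251+145+237 = 1107; mod 256 = 83 → 53.
Outer input = (K'⊕opad) ∥ inner = 38 5c 5c 5c 5c 5c 5c ∥ 53.
Outer hash (tag): sum = 56+92+92+92+92+92+92+83 = 691; mod 256 = 179 → b3.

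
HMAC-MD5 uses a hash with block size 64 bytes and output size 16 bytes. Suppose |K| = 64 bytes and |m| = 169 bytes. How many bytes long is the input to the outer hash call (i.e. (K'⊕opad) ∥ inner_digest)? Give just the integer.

80

Key is 64 ≤ 64 bytes, zero-padded: |K'| = 64.
Outer input = (K'⊕opad) ∥ H(inner) → 64 + 16 = 80 bytes.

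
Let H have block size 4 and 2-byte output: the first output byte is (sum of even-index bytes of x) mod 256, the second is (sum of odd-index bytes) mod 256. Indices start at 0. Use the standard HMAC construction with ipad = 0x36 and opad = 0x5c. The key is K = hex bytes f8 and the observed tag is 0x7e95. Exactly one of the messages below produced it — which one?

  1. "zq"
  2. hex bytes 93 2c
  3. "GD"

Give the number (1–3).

Key hex bytes f8 is 1 byte ≤ B = 4; zero-pad to 4 bytes: K' = f8 00 00 00.
K' ⊕ ipad = ce 36 36 36; K' ⊕ opad = a4 5c 5c 5c.
m1: inner = H(ce 36 36 36 7a 71) = 7e dd; tag = H(a4 5c 5c 5c 7e dd) = 7e95 ← matches
m2: inner = H(ce 36 36 36 93 2c) = 97 98; tag = H(a4 5c 5c 5c 97 98) = 9750
m3: inner = H(ce 36 36 36 47 44) = 4b b0; tag = H(a4 5c 5c 5c 4b b0) = 4b68

1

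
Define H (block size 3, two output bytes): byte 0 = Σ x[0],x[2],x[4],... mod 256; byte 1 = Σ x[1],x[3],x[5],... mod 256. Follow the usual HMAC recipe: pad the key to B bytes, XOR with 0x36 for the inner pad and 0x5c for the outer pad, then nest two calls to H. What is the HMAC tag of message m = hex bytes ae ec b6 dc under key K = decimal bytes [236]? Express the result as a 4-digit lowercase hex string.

Key decimal bytes [236] = ec is 1 byte ≤ B = 3; zero-pad to 3 bytes: K' = ec 00 00.
K' ⊕ ipad = da 36 36.  K' ⊕ opad = b0 5c 5c.
Inner input = (K'⊕ipad) ∥ m = da 36 36 ∥ ae ec b6 dc.
Inner hash: even-index sum = 728 mod 256 = 216; odd-index sum = 410 mod 256 = 154 → d8 9a.
Outer input = (K'⊕opad) ∥ inner = b0 5c 5c ∥ d8 9a.
Outer hash (tag): even-index sum = 422 mod 256 = 166; odd-index sum = 308 mod 256 = 52 → a6 34.

a634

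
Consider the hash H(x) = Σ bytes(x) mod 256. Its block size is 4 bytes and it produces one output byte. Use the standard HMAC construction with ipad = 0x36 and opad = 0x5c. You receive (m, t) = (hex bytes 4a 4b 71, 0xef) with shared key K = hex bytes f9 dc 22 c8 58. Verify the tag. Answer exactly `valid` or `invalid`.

Key hex bytes f9 dc 22 c8 58 is 5 bytes > B = 4, so hash it first: H(key) = 17, then zero-pad to 4 bytes: K' = 17 00 00 00.
K' ⊕ ipad = 21 36 36 36; K' ⊕ opad = 4b 5c 5c 5c.
Inner hash: sum = 33+54+54+54+74+75+113 = 457; mod 256 = 201 → c9.
Outer hash (recomputed tag): sum = 75+92+92+92+201 = 552; mod 256 = 40 → 28.
Recomputed tag = 28; claimed = ef → mismatch.

invalid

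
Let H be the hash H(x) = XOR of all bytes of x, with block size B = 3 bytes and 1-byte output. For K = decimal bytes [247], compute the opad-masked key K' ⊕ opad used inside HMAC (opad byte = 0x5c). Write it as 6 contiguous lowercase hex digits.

Key decimal bytes [247] = f7 is 1 byte ≤ B = 3; zero-pad to 3 bytes: K' = f7 00 00.
XOR each byte with 0x5c: f7⊕5c=ab, 00⊕5c=5c, 00⊕5c=5c.

ab5c5c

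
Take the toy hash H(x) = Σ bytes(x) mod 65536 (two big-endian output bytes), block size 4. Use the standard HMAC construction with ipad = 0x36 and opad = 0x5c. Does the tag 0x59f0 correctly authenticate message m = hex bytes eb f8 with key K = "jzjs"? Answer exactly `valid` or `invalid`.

Key "jzjs" = 6a 7a 6a 73 is exactly B = 4 bytes: K' = 6a 7a 6a 73.
K' ⊕ ipad = 5c 4c 5c 45; K' ⊕ opad = 36 26 36 2f.
Inner hash: sum = 92+76+92+69+235+248 = 812 → 03 2c.
Outer hash (recomputed tag): sum = 54+38+54+47+3+44 = 240 → 00 f0.
Recomputed tag = 00f0; claimed = 59f0 → mismatch.

invalid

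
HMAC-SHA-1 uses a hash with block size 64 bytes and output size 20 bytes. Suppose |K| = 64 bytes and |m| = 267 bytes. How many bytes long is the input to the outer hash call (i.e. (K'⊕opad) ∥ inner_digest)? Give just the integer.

Key is 64 ≤ 64 bytes, zero-padded: |K'| = 64.
Outer input = (K'⊕opad) ∥ H(inner) → 64 + 20 = 84 bytes.

84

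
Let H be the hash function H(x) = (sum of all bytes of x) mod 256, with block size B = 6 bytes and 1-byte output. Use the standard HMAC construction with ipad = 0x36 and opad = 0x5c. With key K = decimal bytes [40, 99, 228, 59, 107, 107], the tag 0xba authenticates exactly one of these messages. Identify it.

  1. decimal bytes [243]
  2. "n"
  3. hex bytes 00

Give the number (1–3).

2

Key decimal bytes [40, 99, 228, 59, 107, 107] = 28 63 e4 3b 6b 6b is exactly B = 6 bytes: K' = 28 63 e4 3b 6b 6b.
K' ⊕ ipad = 1e 55 d2 0d 5d 5d; K' ⊕ opad = 74 3f b8 67 37 37.
m1: inner = H(1e 55 d2 0d 5d 5d f3) = ff; tag = H(74 3f b8 67 37 37 ff) = 3f
m2: inner = H(1e 55 d2 0d 5d 5d 6e) = 7a; tag = H(74 3f b8 67 37 37 7a) = ba ← matches
m3: inner = H(1e 55 d2 0d 5d 5d 00) = 0c; tag = H(74 3f b8 67 37 37 0c) = 4c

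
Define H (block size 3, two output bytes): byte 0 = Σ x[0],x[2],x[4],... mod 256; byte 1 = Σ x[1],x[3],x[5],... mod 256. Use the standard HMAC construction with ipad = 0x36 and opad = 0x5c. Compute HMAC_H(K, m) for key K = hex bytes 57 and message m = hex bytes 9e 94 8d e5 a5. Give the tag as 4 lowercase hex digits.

Key hex bytes 57 is 1 byte ≤ B = 3; zero-pad to 3 bytes: K' = 57 00 00.
K' ⊕ ipad = 61 36 36.  K' ⊕ opad = 0b 5c 5c.
Inner input = (K'⊕ipad) ∥ m = 61 36 36 ∥ 9e 94 8d e5 a5.
Inner hash: even-index sum = 528 mod 256 = 16; odd-index sum = 518 mod 256 = 6 → 10 06.
Outer input = (K'⊕opad) ∥ inner = 0b 5c 5c ∥ 10 06.
Outer hash (tag): even-index sum = 109 mod 256 = 109; odd-index sum = 108 mod 256 = 108 → 6d 6c.

6d6c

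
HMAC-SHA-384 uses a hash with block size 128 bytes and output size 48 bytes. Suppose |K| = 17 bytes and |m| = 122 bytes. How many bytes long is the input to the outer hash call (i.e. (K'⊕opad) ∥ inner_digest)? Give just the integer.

Key is 17 ≤ 128 bytes, zero-padded: |K'| = 128.
Outer input = (K'⊕opad) ∥ H(inner) → 128 + 48 = 176 bytes.

176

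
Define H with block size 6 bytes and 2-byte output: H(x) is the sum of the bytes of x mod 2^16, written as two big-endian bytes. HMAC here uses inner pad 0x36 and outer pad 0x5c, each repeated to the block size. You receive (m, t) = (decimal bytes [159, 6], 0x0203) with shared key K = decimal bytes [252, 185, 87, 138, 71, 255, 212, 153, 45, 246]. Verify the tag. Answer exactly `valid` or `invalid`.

valid

Key decimal bytes [252, 185, 87, 138, 71, 255, 212, 153, 45, 246] = fc b9 57 8a 47 ff d4 99 2d f6 is 10 bytes > B = 6, so hash it first: H(key) = 06 6c, then zero-pad to 6 bytes: K' = 06 6c 00 00 00 00.
K' ⊕ ipad = 30 5a 36 36 36 36; K' ⊕ opad = 5a 30 5c 5c 5c 5c.
Inner hash: sum = 48+90+54+54+54+54+159+6 = 519 → 02 07.
Outer hash (recomputed tag): sum = 90+48+92+92+92+92+2+7 = 515 → 02 03.
Recomputed tag = 0203; claimed = 0203 → match.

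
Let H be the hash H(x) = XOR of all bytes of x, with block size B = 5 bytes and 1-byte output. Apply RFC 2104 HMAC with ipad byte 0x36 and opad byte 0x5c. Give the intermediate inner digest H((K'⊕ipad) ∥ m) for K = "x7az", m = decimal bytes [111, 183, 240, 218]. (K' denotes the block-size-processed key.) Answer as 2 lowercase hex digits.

Key "x7az" = 78 37 61 7a is 4 bytes ≤ B = 5; zero-pad to 5 bytes: K' = 78 37 61 7a 00.
K' ⊕ ipad = 4e 01 57 4c 36.
Inner input = 4e 01 57 4c 36 ∥ 6f b7 f0 da.
Inner hash: XOR 4e⊕01⊕57⊕4c⊕36⊕6f⊕b7⊕f0⊕da = 90.

90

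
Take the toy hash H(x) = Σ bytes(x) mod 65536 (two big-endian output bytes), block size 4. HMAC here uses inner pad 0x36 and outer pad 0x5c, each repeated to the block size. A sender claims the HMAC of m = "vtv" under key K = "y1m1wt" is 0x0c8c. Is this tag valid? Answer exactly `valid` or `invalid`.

invalid

Key "y1m1wt" = 79 31 6d 31 77 74 is 6 bytes > B = 4, so hash it first: H(key) = 02 33, then zero-pad to 4 bytes: K' = 02 33 00 00.
K' ⊕ ipad = 34 05 36 36; K' ⊕ opad = 5e 6f 5c 5c.
Inner hash: sum = 52+5+54+54+118+116+118 = 517 → 02 05.
Outer hash (recomputed tag): sum = 94+111+92+92+2+5 = 396 → 01 8c.
Recomputed tag = 018c; claimed = 0c8c → mismatch.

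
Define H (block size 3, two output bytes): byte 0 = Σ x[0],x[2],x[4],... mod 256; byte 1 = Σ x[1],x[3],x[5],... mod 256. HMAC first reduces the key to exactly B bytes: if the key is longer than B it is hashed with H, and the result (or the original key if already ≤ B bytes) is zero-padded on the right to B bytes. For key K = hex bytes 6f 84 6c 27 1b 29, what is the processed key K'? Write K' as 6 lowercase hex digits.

|K| = 6 > B = 3, so first hash the key.
H(K): even-index sum = 246 mod 256 = 246; odd-index sum = 212 mod 256 = 212 → f6 d4.
Zero-pad H(K) = f6 d4 to 3 bytes: K' = f6 d4 00.

f6d400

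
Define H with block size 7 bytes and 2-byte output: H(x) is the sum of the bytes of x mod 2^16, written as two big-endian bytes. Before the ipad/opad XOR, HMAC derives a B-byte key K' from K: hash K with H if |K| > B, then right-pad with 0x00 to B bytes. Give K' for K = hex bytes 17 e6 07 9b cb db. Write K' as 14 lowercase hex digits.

17e6079bcbdb00

Key hex bytes 17 e6 07 9b cb db is 6 bytes ≤ B = 7; zero-pad to 7 bytes: K' = 17 e6 07 9b cb db 00.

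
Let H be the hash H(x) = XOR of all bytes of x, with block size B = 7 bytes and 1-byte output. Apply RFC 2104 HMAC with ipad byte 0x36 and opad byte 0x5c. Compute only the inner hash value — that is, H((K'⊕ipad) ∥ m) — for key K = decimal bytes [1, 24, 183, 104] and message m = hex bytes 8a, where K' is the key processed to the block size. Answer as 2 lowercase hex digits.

7a

Key decimal bytes [1, 24, 183, 104] = 01 18 b7 68 is 4 bytes ≤ B = 7; zero-pad to 7 bytes: K' = 01 18 b7 68 00 00 00.
K' ⊕ ipad = 37 2e 81 5e 36 36 36.
Inner input = 37 2e 81 5e 36 36 36 ∥ 8a.
Inner hash: XOR 37⊕2e⊕81⊕5e⊕36⊕36⊕36⊕8a = 7a.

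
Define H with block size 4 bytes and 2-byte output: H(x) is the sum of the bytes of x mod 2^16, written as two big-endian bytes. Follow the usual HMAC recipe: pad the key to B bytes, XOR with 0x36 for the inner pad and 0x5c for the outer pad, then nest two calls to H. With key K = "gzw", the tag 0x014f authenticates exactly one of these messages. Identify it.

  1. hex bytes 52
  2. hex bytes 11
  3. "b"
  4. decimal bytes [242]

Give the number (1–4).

1

Key "gzw" = 67 7a 77 is 3 bytes ≤ B = 4; zero-pad to 4 bytes: K' = 67 7a 77 00.
K' ⊕ ipad = 51 4c 41 36; K' ⊕ opad = 3b 26 2b 5c.
m1: inner = H(51 4c 41 36 52) = 01 66; tag = H(3b 26 2b 5c 01 66) = 014f ← matches
m2: inner = H(51 4c 41 36 11) = 01 25; tag = H(3b 26 2b 5c 01 25) = 010e
m3: inner = H(51 4c 41 36 62) = 01 76; tag = H(3b 26 2b 5c 01 76) = 015f
m4: inner = H(51 4c 41 36 f2) = 02 06; tag = H(3b 26 2b 5c 02 06) = 00f0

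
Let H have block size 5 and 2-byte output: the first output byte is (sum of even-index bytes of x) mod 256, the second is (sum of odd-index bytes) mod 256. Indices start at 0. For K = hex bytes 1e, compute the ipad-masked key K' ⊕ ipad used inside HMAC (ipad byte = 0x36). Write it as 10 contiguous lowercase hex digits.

2836363636

Key hex bytes 1e is 1 byte ≤ B = 5; zero-pad to 5 bytes: K' = 1e 00 00 00 00.
XOR each byte with 0x36: 1e⊕36=28, 00⊕36=36, 00⊕36=36, 00⊕36=36, 00⊕36=36.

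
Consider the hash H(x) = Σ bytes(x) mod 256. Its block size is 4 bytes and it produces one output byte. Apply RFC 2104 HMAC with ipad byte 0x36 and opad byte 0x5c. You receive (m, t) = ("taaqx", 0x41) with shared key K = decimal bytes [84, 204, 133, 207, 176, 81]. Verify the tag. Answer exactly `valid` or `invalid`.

valid

Key decimal bytes [84, 204, 133, 207, 176, 81] = 54 cc 85 cf b0 51 is 6 bytes > B = 4, so hash it first: H(key) = 75, then zero-pad to 4 bytes: K' = 75 00 00 00.
K' ⊕ ipad = 43 36 36 36; K' ⊕ opad = 29 5c 5c 5c.
Inner hash: sum = 67+54+54+54+116+97+97+113+120 = 772; mod 256 = 4 → 04.
Outer hash (recomputed tag): sum = 41+92+92+92+4 = 321; mod 256 = 65 → 41.
Recomputed tag = 41; claimed = 41 → match.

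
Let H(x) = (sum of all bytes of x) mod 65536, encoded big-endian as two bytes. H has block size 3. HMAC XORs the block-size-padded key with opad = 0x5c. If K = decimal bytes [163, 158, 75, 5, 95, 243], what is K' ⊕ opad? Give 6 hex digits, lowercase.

5ebf5c

Key decimal bytes [163, 158, 75, 5, 95, 243] = a3 9e 4b 05 5f f3 is 6 bytes > B = 3, so hash it first: H(key) = 02 e3, then zero-pad to 3 bytes: K' = 02 e3 00.
XOR each byte with 0x5c: 02⊕5c=5e, e3⊕5c=bf, 00⊕5c=5c.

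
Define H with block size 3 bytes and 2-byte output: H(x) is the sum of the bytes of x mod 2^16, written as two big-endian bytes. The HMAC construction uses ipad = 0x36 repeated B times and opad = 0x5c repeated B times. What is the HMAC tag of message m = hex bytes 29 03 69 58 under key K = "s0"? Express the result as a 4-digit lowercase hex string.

0166

Key "s0" = 73 30 is 2 bytes ≤ B = 3; zero-pad to 3 bytes: K' = 73 30 00.
K' ⊕ ipad = 45 06 36.  K' ⊕ opad = 2f 6c 5c.
Inner input = (K'⊕ipad) ∥ m = 45 06 36 ∥ 29 03 69 58.
Inner hash: sum = 69+6+54+41+3+105+88 = 366 → 01 6e.
Outer input = (K'⊕opad) ∥ inner = 2f 6c 5c ∥ 01 6e.
Outer hash (tag): sum = 47+108+92+1+110 = 358 → 01 66.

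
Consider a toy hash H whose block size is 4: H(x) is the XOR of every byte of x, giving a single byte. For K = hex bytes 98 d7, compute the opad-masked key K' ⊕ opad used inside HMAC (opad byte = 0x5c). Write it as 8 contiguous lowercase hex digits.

Key hex bytes 98 d7 is 2 bytes ≤ B = 4; zero-pad to 4 bytes: K' = 98 d7 00 00.
XOR each byte with 0x5c: 98⊕5c=c4, d7⊕5c=8b, 00⊕5c=5c, 00⊕5c=5c.

c48b5c5c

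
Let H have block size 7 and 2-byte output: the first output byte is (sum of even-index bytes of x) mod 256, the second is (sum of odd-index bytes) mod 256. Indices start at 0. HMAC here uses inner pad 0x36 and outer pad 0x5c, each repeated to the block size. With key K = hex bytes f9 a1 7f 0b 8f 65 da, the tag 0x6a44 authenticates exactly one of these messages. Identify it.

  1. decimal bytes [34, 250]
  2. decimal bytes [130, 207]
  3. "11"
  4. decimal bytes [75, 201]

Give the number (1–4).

1

Key hex bytes f9 a1 7f 0b 8f 65 da is exactly B = 7 bytes: K' = f9 a1 7f 0b 8f 65 da.
K' ⊕ ipad = cf 97 49 3d b9 53 ec; K' ⊕ opad = a5 fd 23 57 d3 39 86.
m1: inner = H(cf 97 49 3d b9 53 ec 22 fa) = b7 49; tag = H(a5 fd 23 57 d3 39 86 b7 49) = 6a44 ← matches
m2: inner = H(cf 97 49 3d b9 53 ec 82 cf) = 8c a9; tag = H(a5 fd 23 57 d3 39 86 8c a9) = ca19
m3: inner = H(cf 97 49 3d b9 53 ec 31 31) = ee 58; tag = H(a5 fd 23 57 d3 39 86 ee 58) = 797b
m4: inner = H(cf 97 49 3d b9 53 ec 4b c9) = 86 72; tag = H(a5 fd 23 57 d3 39 86 86 72) = 9313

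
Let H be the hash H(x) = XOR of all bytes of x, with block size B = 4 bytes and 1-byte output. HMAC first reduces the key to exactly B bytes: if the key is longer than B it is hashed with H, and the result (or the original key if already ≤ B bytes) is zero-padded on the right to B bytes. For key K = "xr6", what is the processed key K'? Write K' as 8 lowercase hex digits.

78723600

Key "xr6" = 78 72 36 is 3 bytes ≤ B = 4; zero-pad to 4 bytes: K' = 78 72 36 00.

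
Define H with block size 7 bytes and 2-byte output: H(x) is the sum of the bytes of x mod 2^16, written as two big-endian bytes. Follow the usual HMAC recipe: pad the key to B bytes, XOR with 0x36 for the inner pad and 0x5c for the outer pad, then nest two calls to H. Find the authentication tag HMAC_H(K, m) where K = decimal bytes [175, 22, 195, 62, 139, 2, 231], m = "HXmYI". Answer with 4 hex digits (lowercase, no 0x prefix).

045a

Key decimal bytes [175, 22, 195, 62, 139, 2, 231] = af 16 c3 3e 8b 02 e7 is exactly B = 7 bytes: K' = af 16 c3 3e 8b 02 e7.
K' ⊕ ipad = 99 20 f5 08 bd 34 d1.  K' ⊕ opad = f3 4a 9f 62 d7 5e bb.
Inner input = (K'⊕ipad) ∥ m = 99 20 f5 08 bd 34 d1 ∥ 48 58 6d 59 49.
Inner hash: sum = 153+32+245+8+189+52+209+72+88+109+89+73 = 1319 → 05 27.
Outer input = (K'⊕opad) ∥ inner = f3 4a 9f 62 d7 5e bb ∥ 05 27.
Outer hash (tag): sum = 243+74+159+98+215+94+187+5+39 = 1114 → 04 5a.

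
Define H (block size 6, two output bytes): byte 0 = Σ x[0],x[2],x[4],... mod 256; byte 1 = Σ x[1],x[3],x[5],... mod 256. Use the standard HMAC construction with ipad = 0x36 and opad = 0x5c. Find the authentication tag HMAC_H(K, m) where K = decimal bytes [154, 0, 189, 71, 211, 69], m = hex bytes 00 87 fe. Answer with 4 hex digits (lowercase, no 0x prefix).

Key decimal bytes [154, 0, 189, 71, 211, 69] = 9a 00 bd 47 d3 45 is exactly B = 6 bytes: K' = 9a 00 bd 47 d3 45.
K' ⊕ ipad = ac 36 8b 71 e5 73.  K' ⊕ opad = c6 5c e1 1b 8f 19.
Inner input = (K'⊕ipad) ∥ m = ac 36 8b 71 e5 73 ∥ 00 87 fe.
Inner hash: even-index sum = 794 mod 256 = 26; odd-index sum = 417 mod 256 = 161 → 1a a1.
Outer input = (K'⊕opad) ∥ inner = c6 5c e1 1b 8f 19 ∥ 1a a1.
Outer hash (tag): even-index sum = 592 mod 256 = 80; odd-index sum = 305 mod 256 = 49 → 50 31.

5031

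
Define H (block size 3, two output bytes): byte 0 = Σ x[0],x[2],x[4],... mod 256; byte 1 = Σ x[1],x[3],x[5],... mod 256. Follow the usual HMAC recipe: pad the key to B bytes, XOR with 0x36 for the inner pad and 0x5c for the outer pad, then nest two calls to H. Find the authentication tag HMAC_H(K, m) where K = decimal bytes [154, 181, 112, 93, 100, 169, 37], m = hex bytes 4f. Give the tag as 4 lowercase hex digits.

07c2

Key decimal bytes [154, 181, 112, 93, 100, 169, 37] = 9a b5 70 5d 64 a9 25 is 7 bytes > B = 3, so hash it first: H(key) = 93 bb, then zero-pad to 3 bytes: K' = 93 bb 00.
K' ⊕ ipad = a5 8d 36.  K' ⊕ opad = cf e7 5c.
Inner input = (K'⊕ipad) ∥ m = a5 8d 36 ∥ 4f.
Inner hash: even-index sum = 219 mod 256 = 219; odd-index sum = 220 mod 256 = 220 → db dc.
Outer input = (K'⊕opad) ∥ inner = cf e7 5c ∥ db dc.
Outer hash (tag): even-index sum = 519 mod 256 = 7; odd-index sum = 450 mod 256 = 194 → 07 c2.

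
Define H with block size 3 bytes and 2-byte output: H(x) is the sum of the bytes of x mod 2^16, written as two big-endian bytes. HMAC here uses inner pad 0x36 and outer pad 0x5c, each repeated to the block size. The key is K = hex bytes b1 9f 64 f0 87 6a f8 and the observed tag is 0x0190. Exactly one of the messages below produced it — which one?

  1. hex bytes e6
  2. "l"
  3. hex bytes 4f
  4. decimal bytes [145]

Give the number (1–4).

Key hex bytes b1 9f 64 f0 87 6a f8 is 7 bytes > B = 3, so hash it first: H(key) = 04 8d, then zero-pad to 3 bytes: K' = 04 8d 00.
K' ⊕ ipad = 32 bb 36; K' ⊕ opad = 58 d1 5c.
m1: inner = H(32 bb 36 e6) = 02 09; tag = H(58 d1 5c 02 09) = 0190 ← matches
m2: inner = H(32 bb 36 6c) = 01 8f; tag = H(58 d1 5c 01 8f) = 0215
m3: inner = H(32 bb 36 4f) = 01 72; tag = H(58 d1 5c 01 72) = 01f8
m4: inner = H(32 bb 36 91) = 01 b4; tag = H(58 d1 5c 01 b4) = 023a

1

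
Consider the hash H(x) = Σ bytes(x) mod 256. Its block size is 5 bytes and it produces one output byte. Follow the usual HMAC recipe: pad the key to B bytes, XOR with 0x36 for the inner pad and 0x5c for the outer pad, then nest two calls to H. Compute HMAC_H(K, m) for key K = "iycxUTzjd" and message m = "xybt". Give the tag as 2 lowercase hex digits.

99

Key "iycxUTzjd" = 69 79 63 78 55 54 7a 6a 64 is 9 bytes > B = 5, so hash it first: H(key) = ae, then zero-pad to 5 bytes: K' = ae 00 00 00 00.
K' ⊕ ipad = 98 36 36 36 36.  K' ⊕ opad = f2 5c 5c 5c 5c.
Inner input = (K'⊕ipad) ∥ m = 98 36 36 36 36 ∥ 78 79 62 74.
Inner hash: sum = 152+54+54+54+54+120+121+98+116 = 823; mod 256 = 55 → 37.
Outer input = (K'⊕opad) ∥ inner = f2 5c 5c 5c 5c ∥ 37.
Outer hash (tag): sum = 242+92+92+92+92+55 = 665; mod 256 = 153 → 99.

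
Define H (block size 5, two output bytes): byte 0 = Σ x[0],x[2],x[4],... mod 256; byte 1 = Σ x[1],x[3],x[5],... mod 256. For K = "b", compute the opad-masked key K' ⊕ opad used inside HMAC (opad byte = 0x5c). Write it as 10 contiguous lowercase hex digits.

3e5c5c5c5c

Key "b" = 62 is 1 byte ≤ B = 5; zero-pad to 5 bytes: K' = 62 00 00 00 00.
XOR each byte with 0x5c: 62⊕5c=3e, 00⊕5c=5c, 00⊕5c=5c, 00⊕5c=5c, 00⊕5c=5c.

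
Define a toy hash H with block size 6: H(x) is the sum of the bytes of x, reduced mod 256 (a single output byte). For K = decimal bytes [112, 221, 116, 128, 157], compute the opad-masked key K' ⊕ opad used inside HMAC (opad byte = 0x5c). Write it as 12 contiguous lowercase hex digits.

2c8128dcc15c

Key decimal bytes [112, 221, 116, 128, 157] = 70 dd 74 80 9d is 5 bytes ≤ B = 6; zero-pad to 6 bytes: K' = 70 dd 74 80 9d 00.
XOR each byte with 0x5c: 70⊕5c=2c, dd⊕5c=81, 74⊕5c=28, 80⊕5c=dc, 9d⊕5c=c1, 00⊕5c=5c.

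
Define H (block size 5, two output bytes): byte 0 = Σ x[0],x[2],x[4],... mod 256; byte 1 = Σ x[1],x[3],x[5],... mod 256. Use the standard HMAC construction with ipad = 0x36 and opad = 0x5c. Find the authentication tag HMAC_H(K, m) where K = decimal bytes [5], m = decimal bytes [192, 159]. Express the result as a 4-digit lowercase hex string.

3df6

Key decimal bytes [5] = 05 is 1 byte ≤ B = 5; zero-pad to 5 bytes: K' = 05 00 00 00 00.
K' ⊕ ipad = 33 36 36 36 36.  K' ⊕ opad = 59 5c 5c 5c 5c.
Inner input = (K'⊕ipad) ∥ m = 33 36 36 36 36 ∥ c0 9f.
Inner hash: even-index sum = 318 mod 256 = 62; odd-index sum = 300 mod 256 = 44 → 3e 2c.
Outer input = (K'⊕opad) ∥ inner = 59 5c 5c 5c 5c ∥ 3e 2c.
Outer hash (tag): even-index sum = 317 mod 256 = 61; odd-index sum = 246 mod 256 = 246 → 3d f6.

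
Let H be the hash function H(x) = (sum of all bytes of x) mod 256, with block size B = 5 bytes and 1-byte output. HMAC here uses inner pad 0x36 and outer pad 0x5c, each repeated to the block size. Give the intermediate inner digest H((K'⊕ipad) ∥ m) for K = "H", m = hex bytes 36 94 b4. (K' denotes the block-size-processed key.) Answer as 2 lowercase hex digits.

Key "H" = 48 is 1 byte ≤ B = 5; zero-pad to 5 bytes: K' = 48 00 00 00 00.
K' ⊕ ipad = 7e 36 36 36 36.
Inner input = 7e 36 36 36 36 ∥ 36 94 b4.
Inner hash: sum = 126+54+54+54+54+54+148+180 = 724; mod 256 = 212 → d4.

d4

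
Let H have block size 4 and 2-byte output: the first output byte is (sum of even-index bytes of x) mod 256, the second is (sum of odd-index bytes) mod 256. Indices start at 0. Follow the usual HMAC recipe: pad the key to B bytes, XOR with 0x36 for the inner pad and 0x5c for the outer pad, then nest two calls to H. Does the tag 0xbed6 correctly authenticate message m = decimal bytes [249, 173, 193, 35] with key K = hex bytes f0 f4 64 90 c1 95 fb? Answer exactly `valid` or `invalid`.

Key hex bytes f0 f4 64 90 c1 95 fb is 7 bytes > B = 4, so hash it first: H(key) = 10 19, then zero-pad to 4 bytes: K' = 10 19 00 00.
K' ⊕ ipad = 26 2f 36 36; K' ⊕ opad = 4c 45 5c 5c.
Inner hash: even-index sum = 534 mod 256 = 22; odd-index sum = 309 mod 256 = 53 → 16 35.
Outer hash (recomputed tag): even-index sum = 190 mod 256 = 190; odd-index sum = 214 mod 256 = 214 → be d6.
Recomputed tag = bed6; claimed = bed6 → match.

valid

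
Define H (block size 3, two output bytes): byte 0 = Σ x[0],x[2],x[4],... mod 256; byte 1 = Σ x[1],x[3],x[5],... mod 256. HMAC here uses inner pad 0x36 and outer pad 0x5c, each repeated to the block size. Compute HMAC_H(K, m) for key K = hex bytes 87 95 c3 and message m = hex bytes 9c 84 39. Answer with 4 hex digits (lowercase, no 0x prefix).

f2f3

Key hex bytes 87 95 c3 is exactly B = 3 bytes: K' = 87 95 c3.
K' ⊕ ipad = b1 a3 f5.  K' ⊕ opad = db c9 9f.
Inner input = (K'⊕ipad) ∥ m = b1 a3 f5 ∥ 9c 84 39.
Inner hash: even-index sum = 554 mod 256 = 42; odd-index sum = 376 mod 256 = 120 → 2a 78.
Outer input = (K'⊕opad) ∥ inner = db c9 9f ∥ 2a 78.
Outer hash (tag): even-index sum = 498 mod 256 = 242; odd-index sum = 243 mod 256 = 243 → f2 f3.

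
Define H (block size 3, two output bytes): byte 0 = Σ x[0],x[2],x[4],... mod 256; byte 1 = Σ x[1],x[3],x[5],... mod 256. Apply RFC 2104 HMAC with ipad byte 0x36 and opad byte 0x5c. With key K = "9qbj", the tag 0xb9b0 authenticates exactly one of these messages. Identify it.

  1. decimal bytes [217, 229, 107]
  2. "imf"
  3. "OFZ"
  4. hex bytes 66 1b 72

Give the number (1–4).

3

Key "9qbj" = 39 71 62 6a is 4 bytes > B = 3, so hash it first: H(key) = 9b db, then zero-pad to 3 bytes: K' = 9b db 00.
K' ⊕ ipad = ad ed 36; K' ⊕ opad = c7 87 5c.
m1: inner = H(ad ed 36 d9 e5 6b) = c8 31; tag = H(c7 87 5c c8 31) = 544f
m2: inner = H(ad ed 36 69 6d 66) = 50 bc; tag = H(c7 87 5c 50 bc) = dfd7
m3: inner = H(ad ed 36 4f 46 5a) = 29 96; tag = H(c7 87 5c 29 96) = b9b0 ← matches
m4: inner = H(ad ed 36 66 1b 72) = fe c5; tag = H(c7 87 5c fe c5) = e885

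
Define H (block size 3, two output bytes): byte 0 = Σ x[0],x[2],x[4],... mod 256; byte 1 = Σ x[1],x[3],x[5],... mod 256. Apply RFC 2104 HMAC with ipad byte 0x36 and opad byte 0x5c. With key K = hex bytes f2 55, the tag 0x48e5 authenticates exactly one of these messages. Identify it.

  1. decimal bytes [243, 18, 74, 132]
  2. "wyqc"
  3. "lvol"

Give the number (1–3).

Key hex bytes f2 55 is 2 bytes ≤ B = 3; zero-pad to 3 bytes: K' = f2 55 00.
K' ⊕ ipad = c4 63 36; K' ⊕ opad = ae 09 5c.
m1: inner = H(c4 63 36 f3 12 4a 84) = 90 a0; tag = H(ae 09 5c 90 a0) = aa99
m2: inner = H(c4 63 36 77 79 71 63) = d6 4b; tag = H(ae 09 5c d6 4b) = 55df
m3: inner = H(c4 63 36 6c 76 6f 6c) = dc 3e; tag = H(ae 09 5c dc 3e) = 48e5 ← matches

3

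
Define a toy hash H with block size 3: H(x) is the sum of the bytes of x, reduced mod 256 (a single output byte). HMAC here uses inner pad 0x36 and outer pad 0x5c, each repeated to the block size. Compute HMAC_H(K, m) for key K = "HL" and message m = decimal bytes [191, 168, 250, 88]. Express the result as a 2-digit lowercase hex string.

67

Key "HL" = 48 4c is 2 bytes ≤ B = 3; zero-pad to 3 bytes: K' = 48 4c 00.
K' ⊕ ipad = 7e 7a 36.  K' ⊕ opad = 14 10 5c.
Inner input = (K'⊕ipad) ∥ m = 7e 7a 36 ∥ bf a8 fa 58.
Inner hash: sum = 126+122+54+191+168+250+88 = 999; mod 256 = 231 → e7.
Outer input = (K'⊕opad) ∥ inner = 14 10 5c ∥ e7.
Outer hash (tag): sum = 20+16+92+231 = 359; mod 256 = 103 → 67.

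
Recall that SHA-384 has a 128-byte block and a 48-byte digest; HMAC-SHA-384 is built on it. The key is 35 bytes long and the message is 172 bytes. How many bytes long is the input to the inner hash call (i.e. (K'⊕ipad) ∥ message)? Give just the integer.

Key is 35 ≤ 128 bytes, zero-padded: |K'| = 128.
Inner input = (K'⊕ipad) ∥ m → 128 + 172 = 300 bytes.

300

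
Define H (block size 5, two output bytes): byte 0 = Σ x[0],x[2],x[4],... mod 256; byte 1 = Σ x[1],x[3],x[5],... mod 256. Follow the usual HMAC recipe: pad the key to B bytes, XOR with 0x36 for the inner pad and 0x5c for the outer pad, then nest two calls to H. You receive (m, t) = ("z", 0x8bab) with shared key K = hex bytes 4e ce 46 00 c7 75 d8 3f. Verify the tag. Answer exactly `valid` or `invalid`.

valid

Key hex bytes 4e ce 46 00 c7 75 d8 3f is 8 bytes > B = 5, so hash it first: H(key) = 33 82, then zero-pad to 5 bytes: K' = 33 82 00 00 00.
K' ⊕ ipad = 05 b4 36 36 36; K' ⊕ opad = 6f de 5c 5c 5c.
Inner hash: even-index sum = 113 mod 256 = 113; odd-index sum = 356 mod 256 = 100 → 71 64.
Outer hash (recomputed tag): even-index sum = 395 mod 256 = 139; odd-index sum = 427 mod 256 = 171 → 8b ab.
Recomputed tag = 8bab; claimed = 8bab → match.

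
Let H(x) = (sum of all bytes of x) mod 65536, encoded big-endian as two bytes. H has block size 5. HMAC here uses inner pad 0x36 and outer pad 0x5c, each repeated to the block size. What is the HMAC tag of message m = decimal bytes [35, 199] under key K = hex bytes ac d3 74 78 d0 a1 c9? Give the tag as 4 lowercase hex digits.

Key hex bytes ac d3 74 78 d0 a1 c9 is 7 bytes > B = 5, so hash it first: H(key) = 04 a5, then zero-pad to 5 bytes: K' = 04 a5 00 00 00.
K' ⊕ ipad = 32 93 36 36 36.  K' ⊕ opad = 58 f9 5c 5c 5c.
Inner input = (K'⊕ipad) ∥ m = 32 93 36 36 36 ∥ 23 c7.
Inner hash: sum = 50+147+54+54+54+35+199 = 593 → 02 51.
Outer input = (K'⊕opad) ∥ inner = 58 f9 5c 5c 5c ∥ 02 51.
Outer hash (tag): sum = 88+249+92+92+92+2+81 = 696 → 02 b8.

02b8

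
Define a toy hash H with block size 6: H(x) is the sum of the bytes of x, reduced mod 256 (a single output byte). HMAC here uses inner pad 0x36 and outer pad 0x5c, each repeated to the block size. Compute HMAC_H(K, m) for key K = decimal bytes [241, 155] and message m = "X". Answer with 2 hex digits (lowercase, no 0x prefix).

Key decimal bytes [241, 155] = f1 9b is 2 bytes ≤ B = 6; zero-pad to 6 bytes: K' = f1 9b 00 00 00 00.
K' ⊕ ipad = c7 ad 36 36 36 36.  K' ⊕ opad = ad c7 5c 5c 5c 5c.
Inner input = (K'⊕ipad) ∥ m = c7 ad 36 36 36 36 ∥ 58.
Inner hash: sum = 199+173+54+54+54+54+88 = 676; mod 256 = 164 → a4.
Outer input = (K'⊕opad) ∥ inner = ad c7 5c 5c 5c 5c ∥ a4.
Outer hash (tag): sum = 173+199+92+92+92+92+164 = 904; mod 256 = 136 → 88.

88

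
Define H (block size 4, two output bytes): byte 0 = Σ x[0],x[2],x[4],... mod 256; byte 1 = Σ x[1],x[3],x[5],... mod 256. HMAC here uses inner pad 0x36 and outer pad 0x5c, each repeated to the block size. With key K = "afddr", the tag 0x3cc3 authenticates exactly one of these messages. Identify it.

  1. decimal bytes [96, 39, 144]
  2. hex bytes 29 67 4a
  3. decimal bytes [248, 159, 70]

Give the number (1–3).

Key "afddr" = 61 66 64 64 72 is 5 bytes > B = 4, so hash it first: H(key) = 37 ca, then zero-pad to 4 bytes: K' = 37 ca 00 00.
K' ⊕ ipad = 01 fc 36 36; K' ⊕ opad = 6b 96 5c 5c.
m1: inner = H(01 fc 36 36 60 27 90) = 27 59; tag = H(6b 96 5c 5c 27 59) = ee4b
m2: inner = H(01 fc 36 36 29 67 4a) = aa 99; tag = H(6b 96 5c 5c aa 99) = 718b
m3: inner = H(01 fc 36 36 f8 9f 46) = 75 d1; tag = H(6b 96 5c 5c 75 d1) = 3cc3 ← matches

3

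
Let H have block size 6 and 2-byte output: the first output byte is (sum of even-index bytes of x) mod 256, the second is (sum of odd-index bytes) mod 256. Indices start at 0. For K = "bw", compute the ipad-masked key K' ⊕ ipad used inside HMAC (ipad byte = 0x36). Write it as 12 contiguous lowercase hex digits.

544136363636

Key "bw" = 62 77 is 2 bytes ≤ B = 6; zero-pad to 6 bytes: K' = 62 77 00 00 00 00.
XOR each byte with 0x36: 62⊕36=54, 77⊕36=41, 00⊕36=36, 00⊕36=36, 00⊕36=36, 00⊕36=36.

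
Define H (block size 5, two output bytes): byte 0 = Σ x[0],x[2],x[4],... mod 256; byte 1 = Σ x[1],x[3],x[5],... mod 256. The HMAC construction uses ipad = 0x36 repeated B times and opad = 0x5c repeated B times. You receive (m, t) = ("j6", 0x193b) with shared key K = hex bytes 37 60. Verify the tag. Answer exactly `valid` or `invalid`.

valid

Key hex bytes 37 60 is 2 bytes ≤ B = 5; zero-pad to 5 bytes: K' = 37 60 00 00 00.
K' ⊕ ipad = 01 56 36 36 36; K' ⊕ opad = 6b 3c 5c 5c 5c.
Inner hash: even-index sum = 163 mod 256 = 163; odd-index sum = 246 mod 256 = 246 → a3 f6.
Outer hash (recomputed tag): even-index sum = 537 mod 256 = 25; odd-index sum = 315 mod 256 = 59 → 19 3b.
Recomputed tag = 193b; claimed = 193b → match.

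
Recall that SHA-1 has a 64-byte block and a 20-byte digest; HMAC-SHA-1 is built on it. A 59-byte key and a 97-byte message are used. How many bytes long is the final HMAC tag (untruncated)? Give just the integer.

The tag is one SHA-1 digest: 20 bytes.

20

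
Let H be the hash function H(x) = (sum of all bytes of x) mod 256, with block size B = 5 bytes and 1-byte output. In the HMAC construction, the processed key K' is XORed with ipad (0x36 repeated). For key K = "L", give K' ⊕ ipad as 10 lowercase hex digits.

Key "L" = 4c is 1 byte ≤ B = 5; zero-pad to 5 bytes: K' = 4c 00 00 00 00.
XOR each byte with 0x36: 4c⊕36=7a, 00⊕36=36, 00⊕36=36, 00⊕36=36, 00⊕36=36.

7a36363636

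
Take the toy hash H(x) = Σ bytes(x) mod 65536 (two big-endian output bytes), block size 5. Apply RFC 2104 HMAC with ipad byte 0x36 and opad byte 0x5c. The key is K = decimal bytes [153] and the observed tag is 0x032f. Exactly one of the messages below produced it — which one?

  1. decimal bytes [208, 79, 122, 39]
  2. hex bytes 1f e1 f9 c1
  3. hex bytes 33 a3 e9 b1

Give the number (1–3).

3

Key decimal bytes [153] = 99 is 1 byte ≤ B = 5; zero-pad to 5 bytes: K' = 99 00 00 00 00.
K' ⊕ ipad = af 36 36 36 36; K' ⊕ opad = c5 5c 5c 5c 5c.
m1: inner = H(af 36 36 36 36 d0 4f 7a 27) = 03 47; tag = H(c5 5c 5c 5c 5c 03 47) = 027f
m2: inner = H(af 36 36 36 36 1f e1 f9 c1) = 04 41; tag = H(c5 5c 5c 5c 5c 04 41) = 027a
m3: inner = H(af 36 36 36 36 33 a3 e9 b1) = 03 f7; tag = H(c5 5c 5c 5c 5c 03 f7) = 032f ← matches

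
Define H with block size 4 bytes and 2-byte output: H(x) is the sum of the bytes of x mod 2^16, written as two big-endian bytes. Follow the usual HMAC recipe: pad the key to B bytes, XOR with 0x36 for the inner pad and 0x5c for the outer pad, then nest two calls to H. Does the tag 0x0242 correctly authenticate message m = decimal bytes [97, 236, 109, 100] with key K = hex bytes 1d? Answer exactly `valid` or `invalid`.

Key hex bytes 1d is 1 byte ≤ B = 4; zero-pad to 4 bytes: K' = 1d 00 00 00.
K' ⊕ ipad = 2b 36 36 36; K' ⊕ opad = 41 5c 5c 5c.
Inner hash: sum = 43+54+54+54+97+236+109+100 = 747 → 02 eb.
Outer hash (recomputed tag): sum = 65+92+92+92+2+235 = 578 → 02 42.
Recomputed tag = 0242; claimed = 0242 → match.

valid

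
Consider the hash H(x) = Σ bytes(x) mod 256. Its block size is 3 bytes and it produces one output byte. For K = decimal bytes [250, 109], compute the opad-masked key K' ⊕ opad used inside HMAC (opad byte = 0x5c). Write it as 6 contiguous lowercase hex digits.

a6315c

Key decimal bytes [250, 109] = fa 6d is 2 bytes ≤ B = 3; zero-pad to 3 bytes: K' = fa 6d 00.
XOR each byte with 0x5c: fa⊕5c=a6, 6d⊕5c=31, 00⊕5c=5c.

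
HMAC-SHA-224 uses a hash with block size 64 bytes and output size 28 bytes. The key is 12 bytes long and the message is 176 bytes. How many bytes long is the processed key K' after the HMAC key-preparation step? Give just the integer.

Key is 12 ≤ 64 bytes, zero-padded: |K'| = 64.

64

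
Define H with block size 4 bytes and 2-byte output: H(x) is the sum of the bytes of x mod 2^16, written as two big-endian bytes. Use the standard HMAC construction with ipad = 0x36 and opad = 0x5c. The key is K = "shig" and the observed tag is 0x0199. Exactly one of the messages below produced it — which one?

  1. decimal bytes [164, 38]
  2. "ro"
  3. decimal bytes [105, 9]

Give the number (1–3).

3

Key "shig" = 73 68 69 67 is exactly B = 4 bytes: K' = 73 68 69 67.
K' ⊕ ipad = 45 5e 5f 51; K' ⊕ opad = 2f 34 35 3b.
m1: inner = H(45 5e 5f 51 a4 26) = 02 1d; tag = H(2f 34 35 3b 02 1d) = 00f2
m2: inner = H(45 5e 5f 51 72 6f) = 02 34; tag = H(2f 34 35 3b 02 34) = 0109
m3: inner = H(45 5e 5f 51 69 09) = 01 c5; tag = H(2f 34 35 3b 01 c5) = 0199 ← matches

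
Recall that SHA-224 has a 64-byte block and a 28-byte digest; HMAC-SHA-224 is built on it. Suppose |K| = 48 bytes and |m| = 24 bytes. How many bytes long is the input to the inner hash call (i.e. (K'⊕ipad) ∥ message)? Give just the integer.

Key is 48 ≤ 64 bytes, zero-padded: |K'| = 64.
Inner input = (K'⊕ipad) ∥ m → 64 + 24 = 88 bytes.

88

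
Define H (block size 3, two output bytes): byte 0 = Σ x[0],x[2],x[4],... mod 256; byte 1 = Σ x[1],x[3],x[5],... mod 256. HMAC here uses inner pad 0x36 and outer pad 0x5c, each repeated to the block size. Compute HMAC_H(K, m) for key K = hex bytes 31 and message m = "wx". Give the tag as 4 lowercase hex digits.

Key hex bytes 31 is 1 byte ≤ B = 3; zero-pad to 3 bytes: K' = 31 00 00.
K' ⊕ ipad = 07 36 36.  K' ⊕ opad = 6d 5c 5c.
Inner input = (K'⊕ipad) ∥ m = 07 36 36 ∥ 77 78.
Inner hash: even-index sum = 181 mod 256 = 181; odd-index sum = 173 mod 256 = 173 → b5 ad.
Outer input = (K'⊕opad) ∥ inner = 6d 5c 5c ∥ b5 ad.
Outer hash (tag): even-index sum = 374 mod 256 = 118; odd-index sum = 273 mod 256 = 17 → 76 11.

7611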